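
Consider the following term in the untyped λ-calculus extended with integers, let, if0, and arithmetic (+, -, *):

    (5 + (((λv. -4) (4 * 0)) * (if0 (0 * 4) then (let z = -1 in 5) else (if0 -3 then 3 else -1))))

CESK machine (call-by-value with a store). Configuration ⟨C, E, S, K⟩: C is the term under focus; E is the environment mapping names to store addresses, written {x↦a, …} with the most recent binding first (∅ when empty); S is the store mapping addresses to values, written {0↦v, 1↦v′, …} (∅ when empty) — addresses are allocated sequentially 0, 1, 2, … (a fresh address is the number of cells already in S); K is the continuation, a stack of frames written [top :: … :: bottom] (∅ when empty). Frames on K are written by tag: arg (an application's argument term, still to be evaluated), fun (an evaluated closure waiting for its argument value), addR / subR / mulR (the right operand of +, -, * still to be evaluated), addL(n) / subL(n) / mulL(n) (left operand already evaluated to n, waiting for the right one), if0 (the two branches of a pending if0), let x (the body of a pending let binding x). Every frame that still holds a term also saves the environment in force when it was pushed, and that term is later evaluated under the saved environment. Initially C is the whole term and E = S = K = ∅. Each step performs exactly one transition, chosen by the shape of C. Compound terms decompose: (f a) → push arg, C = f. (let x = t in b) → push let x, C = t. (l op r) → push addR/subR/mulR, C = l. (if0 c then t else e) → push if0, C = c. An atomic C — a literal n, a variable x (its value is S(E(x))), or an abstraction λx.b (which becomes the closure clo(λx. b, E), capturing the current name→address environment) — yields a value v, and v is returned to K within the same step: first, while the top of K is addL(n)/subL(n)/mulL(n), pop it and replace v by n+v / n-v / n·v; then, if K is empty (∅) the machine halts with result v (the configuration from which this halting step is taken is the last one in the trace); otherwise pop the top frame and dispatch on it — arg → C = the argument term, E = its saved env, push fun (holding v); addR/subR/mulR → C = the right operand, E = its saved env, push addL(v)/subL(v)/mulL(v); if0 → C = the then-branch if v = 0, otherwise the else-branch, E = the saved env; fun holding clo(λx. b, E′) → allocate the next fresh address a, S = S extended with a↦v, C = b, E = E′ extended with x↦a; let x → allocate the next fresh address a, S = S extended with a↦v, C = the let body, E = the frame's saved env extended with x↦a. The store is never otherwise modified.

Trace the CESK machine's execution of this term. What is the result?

0. ⟨C=(5 + (((λv. -4) (4 * 0)) * (if0 (0 * 4) then (let z = -1 in 5) else (if0 -3 then 3 else -1)))); E=∅; S=∅; K=∅⟩
1. ⟨C=5; E=∅; S=∅; K=[addR]⟩
2. ⟨C=(((λv. -4) (4 * 0)) * (if0 (0 * 4) then (let z = -1 in 5) else (if0 -3 then 3 else -1))); E=∅; S=∅; K=[addL(5)]⟩
3. ⟨C=((λv. -4) (4 * 0)); E=∅; S=∅; K=[mulR :: addL(5)]⟩
4. ⟨C=(λv. -4); E=∅; S=∅; K=[arg :: mulR :: addL(5)]⟩
5. ⟨C=(4 * 0); E=∅; S=∅; K=[fun :: mulR :: addL(5)]⟩
6. ⟨C=4; E=∅; S=∅; K=[mulR :: fun :: mulR :: addL(5)]⟩
7. ⟨C=0; E=∅; S=∅; K=[mulL(4) :: fun :: mulR :: addL(5)]⟩
8. ⟨C=-4; E={v↦0}; S={0↦0}; K=[mulR :: addL(5)]⟩
9. ⟨C=(if0 (0 * 4) then (let z = -1 in 5) else (if0 -3 then 3 else -1)); E=∅; S={0↦0}; K=[mulL(-4) :: addL(5)]⟩
10. ⟨C=(0 * 4); E=∅; S={0↦0}; K=[if0 :: mulL(-4) :: addL(5)]⟩
11. ⟨C=0; E=∅; S={0↦0}; K=[mulR :: if0 :: mulL(-4) :: addL(5)]⟩
12. ⟨C=4; E=∅; S={0↦0}; K=[mulL(0) :: if0 :: mulL(-4) :: addL(5)]⟩
13. ⟨C=(let z = -1 in 5); E=∅; S={0↦0}; K=[mulL(-4) :: addL(5)]⟩
14. ⟨C=-1; E=∅; S={0↦0}; K=[let z :: mulL(-4) :: addL(5)]⟩
15. ⟨C=5; E={z↦1}; S={0↦0, 1↦-1}; K=[mulL(-4) :: addL(5)]⟩
→ final value -15

Answer: -15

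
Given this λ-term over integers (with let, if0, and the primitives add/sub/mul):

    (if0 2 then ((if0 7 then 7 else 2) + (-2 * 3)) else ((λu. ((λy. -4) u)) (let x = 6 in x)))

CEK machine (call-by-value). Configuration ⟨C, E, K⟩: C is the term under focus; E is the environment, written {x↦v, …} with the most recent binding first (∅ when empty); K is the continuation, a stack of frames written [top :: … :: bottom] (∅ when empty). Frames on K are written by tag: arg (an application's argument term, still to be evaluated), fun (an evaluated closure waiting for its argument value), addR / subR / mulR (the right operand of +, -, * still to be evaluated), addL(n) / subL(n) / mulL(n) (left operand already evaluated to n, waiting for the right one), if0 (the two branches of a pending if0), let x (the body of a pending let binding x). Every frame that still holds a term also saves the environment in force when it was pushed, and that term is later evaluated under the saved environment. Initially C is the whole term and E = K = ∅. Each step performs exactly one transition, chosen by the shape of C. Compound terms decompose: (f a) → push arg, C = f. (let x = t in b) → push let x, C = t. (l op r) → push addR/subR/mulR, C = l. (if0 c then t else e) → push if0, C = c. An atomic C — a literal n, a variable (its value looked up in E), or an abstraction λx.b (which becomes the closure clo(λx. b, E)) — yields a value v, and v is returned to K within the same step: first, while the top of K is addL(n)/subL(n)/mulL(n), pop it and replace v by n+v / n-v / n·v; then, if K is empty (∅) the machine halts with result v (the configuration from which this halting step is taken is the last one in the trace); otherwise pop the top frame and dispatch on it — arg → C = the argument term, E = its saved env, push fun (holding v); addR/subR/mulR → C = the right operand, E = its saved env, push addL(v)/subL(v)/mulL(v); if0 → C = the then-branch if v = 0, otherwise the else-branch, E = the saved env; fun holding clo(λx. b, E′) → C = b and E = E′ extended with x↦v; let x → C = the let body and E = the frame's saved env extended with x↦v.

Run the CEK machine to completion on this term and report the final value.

Answer: -4

Machine steps:
t=0: [C=(if0 2 then ((if0 7 then 7 else 2) + (-2 * 3)) else ((λu. ((λy. -4) u)) (let x = 6 in x))) | E=∅ | K=∅]
t=1: [C=2 | E=∅ | K=[if0]]
t=2: [C=((λu. ((λy. -4) u)) (let x = 6 in x)) | E=∅ | K=∅]
t=3: [C=(λu. ((λy. -4) u)) | E=∅ | K=[arg]]
t=4: [C=(let x = 6 in x) | E=∅ | K=[fun]]
t=5: [C=6 | E=∅ | K=[let x :: fun]]
t=6: [C=x | E={x↦6} | K=[fun]]
t=7: [C=((λy. -4) u) | E={u↦6} | K=∅]
t=8: [C=(λy. -4) | E={u↦6} | K=[arg]]
t=9: [C=u | E={u↦6} | K=[fun]]
t=10: [C=-4 | E={y↦6, u↦6} | K=∅]
→ final value -4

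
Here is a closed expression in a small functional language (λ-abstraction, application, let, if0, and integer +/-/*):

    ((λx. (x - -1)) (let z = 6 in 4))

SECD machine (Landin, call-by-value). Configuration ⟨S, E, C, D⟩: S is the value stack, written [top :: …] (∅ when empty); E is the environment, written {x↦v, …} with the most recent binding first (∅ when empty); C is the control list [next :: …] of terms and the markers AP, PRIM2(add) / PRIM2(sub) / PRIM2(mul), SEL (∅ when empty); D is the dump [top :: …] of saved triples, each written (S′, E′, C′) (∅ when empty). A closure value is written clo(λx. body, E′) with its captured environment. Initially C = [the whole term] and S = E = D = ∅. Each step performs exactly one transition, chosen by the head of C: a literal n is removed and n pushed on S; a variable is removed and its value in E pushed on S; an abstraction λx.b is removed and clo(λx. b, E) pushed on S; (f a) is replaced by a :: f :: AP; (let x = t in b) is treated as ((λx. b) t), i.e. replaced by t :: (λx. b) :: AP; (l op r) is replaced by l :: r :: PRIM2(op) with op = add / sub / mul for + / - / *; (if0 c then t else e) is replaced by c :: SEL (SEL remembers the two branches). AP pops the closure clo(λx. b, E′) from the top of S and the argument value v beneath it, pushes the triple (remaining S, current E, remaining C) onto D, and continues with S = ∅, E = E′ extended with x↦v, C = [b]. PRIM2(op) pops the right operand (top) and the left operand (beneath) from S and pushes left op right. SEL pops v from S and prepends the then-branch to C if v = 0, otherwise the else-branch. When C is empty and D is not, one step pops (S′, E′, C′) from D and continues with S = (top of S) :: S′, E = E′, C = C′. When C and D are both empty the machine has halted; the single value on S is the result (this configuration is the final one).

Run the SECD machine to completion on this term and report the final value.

Answer: 5

Machine steps:
0. ⟨S=∅; E=∅; C=[((λx. (x - -1)) (let z = 6 in 4))]; D=∅⟩
1. ⟨S=∅; E=∅; C=[(let z = 6 in 4) :: (λx. (x - -1)) :: AP]; D=∅⟩
2. ⟨S=∅; E=∅; C=[6 :: (λz. 4) :: AP :: (λx. (x - -1)) :: AP]; D=∅⟩
3. ⟨S=[6]; E=∅; C=[(λz. 4) :: AP :: (λx. (x - -1)) :: AP]; D=∅⟩
4. ⟨S=[clo(λz. 4, ∅) :: 6]; E=∅; C=[AP :: (λx. (x - -1)) :: AP]; D=∅⟩
5. ⟨S=∅; E={z↦6}; C=[4]; D=[(∅, ∅, [(λx. (x - -1)) :: AP])]⟩
6. ⟨S=[4]; E={z↦6}; C=∅; D=[(∅, ∅, [(λx. (x - -1)) :: AP])]⟩
7. ⟨S=[4]; E=∅; C=[(λx. (x - -1)) :: AP]; D=∅⟩
8. ⟨S=[clo(λx. (x - -1), ∅) :: 4]; E=∅; C=[AP]; D=∅⟩
9. ⟨S=∅; E={x↦4}; C=[(x - -1)]; D=[(∅, ∅, ∅)]⟩
10. ⟨S=∅; E={x↦4}; C=[x :: -1 :: PRIM2(sub)]; D=[(∅, ∅, ∅)]⟩
11. ⟨S=[4]; E={x↦4}; C=[-1 :: PRIM2(sub)]; D=[(∅, ∅, ∅)]⟩
12. ⟨S=[-1 :: 4]; E={x↦4}; C=[PRIM2(sub)]; D=[(∅, ∅, ∅)]⟩
13. ⟨S=[5]; E={x↦4}; C=∅; D=[(∅, ∅, ∅)]⟩
14. ⟨S=[5]; E=∅; C=∅; D=∅⟩
→ final value 5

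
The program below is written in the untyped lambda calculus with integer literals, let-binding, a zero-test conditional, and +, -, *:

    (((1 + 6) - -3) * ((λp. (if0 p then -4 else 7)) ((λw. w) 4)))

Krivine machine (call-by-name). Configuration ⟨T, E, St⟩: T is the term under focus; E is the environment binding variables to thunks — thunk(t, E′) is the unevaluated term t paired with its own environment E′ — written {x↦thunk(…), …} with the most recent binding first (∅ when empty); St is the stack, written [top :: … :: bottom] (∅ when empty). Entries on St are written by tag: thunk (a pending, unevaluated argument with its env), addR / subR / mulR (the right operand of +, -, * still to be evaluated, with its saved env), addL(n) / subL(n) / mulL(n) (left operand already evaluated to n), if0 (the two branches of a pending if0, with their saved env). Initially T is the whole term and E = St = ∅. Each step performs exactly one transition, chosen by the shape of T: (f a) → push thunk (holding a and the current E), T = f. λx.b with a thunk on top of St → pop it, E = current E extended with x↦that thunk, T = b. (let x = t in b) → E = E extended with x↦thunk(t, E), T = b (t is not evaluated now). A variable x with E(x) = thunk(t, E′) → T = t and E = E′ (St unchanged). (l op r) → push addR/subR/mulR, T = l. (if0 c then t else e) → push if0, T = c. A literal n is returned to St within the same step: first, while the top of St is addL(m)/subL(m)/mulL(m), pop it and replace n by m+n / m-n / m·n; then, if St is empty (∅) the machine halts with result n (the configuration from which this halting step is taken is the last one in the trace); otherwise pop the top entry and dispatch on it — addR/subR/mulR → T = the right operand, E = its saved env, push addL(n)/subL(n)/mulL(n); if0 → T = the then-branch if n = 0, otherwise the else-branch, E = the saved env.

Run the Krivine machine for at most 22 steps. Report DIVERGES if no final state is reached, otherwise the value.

Answer: 70

Machine steps:
[0] ⟨T=(((1 + 6) - -3) * ((λp. (if0 p then -4 else 7)) ((λw. w) 4))); E=∅; St=∅⟩
[1] ⟨T=((1 + 6) - -3); E=∅; St=[mulR]⟩
[2] ⟨T=(1 + 6); E=∅; St=[subR :: mulR]⟩
[3] ⟨T=1; E=∅; St=[addR :: subR :: mulR]⟩
[4] ⟨T=6; E=∅; St=[addL(1) :: subR :: mulR]⟩
[5] ⟨T=-3; E=∅; St=[subL(7) :: mulR]⟩
[6] ⟨T=((λp. (if0 p then -4 else 7)) ((λw. w) 4)); E=∅; St=[mulL(10)]⟩
[7] ⟨T=(λp. (if0 p then -4 else 7)); E=∅; St=[thunk :: mulL(10)]⟩
[8] ⟨T=(if0 p then -4 else 7); E={p↦thunk(((λw. w) 4), ∅)}; St=[mulL(10)]⟩
[9] ⟨T=p; E={p↦thunk(((λw. w) 4), ∅)}; St=[if0 :: mulL(10)]⟩
[10] ⟨T=((λw. w) 4); E=∅; St=[if0 :: mulL(10)]⟩
[11] ⟨T=(λw. w); E=∅; St=[thunk :: if0 :: mulL(10)]⟩
[12] ⟨T=w; E={w↦thunk(4, ∅)}; St=[if0 :: mulL(10)]⟩
[13] ⟨T=4; E=∅; St=[if0 :: mulL(10)]⟩
[14] ⟨T=7; E={p↦thunk(((λw. w) 4), ∅)}; St=[mulL(10)]⟩
→ final value 70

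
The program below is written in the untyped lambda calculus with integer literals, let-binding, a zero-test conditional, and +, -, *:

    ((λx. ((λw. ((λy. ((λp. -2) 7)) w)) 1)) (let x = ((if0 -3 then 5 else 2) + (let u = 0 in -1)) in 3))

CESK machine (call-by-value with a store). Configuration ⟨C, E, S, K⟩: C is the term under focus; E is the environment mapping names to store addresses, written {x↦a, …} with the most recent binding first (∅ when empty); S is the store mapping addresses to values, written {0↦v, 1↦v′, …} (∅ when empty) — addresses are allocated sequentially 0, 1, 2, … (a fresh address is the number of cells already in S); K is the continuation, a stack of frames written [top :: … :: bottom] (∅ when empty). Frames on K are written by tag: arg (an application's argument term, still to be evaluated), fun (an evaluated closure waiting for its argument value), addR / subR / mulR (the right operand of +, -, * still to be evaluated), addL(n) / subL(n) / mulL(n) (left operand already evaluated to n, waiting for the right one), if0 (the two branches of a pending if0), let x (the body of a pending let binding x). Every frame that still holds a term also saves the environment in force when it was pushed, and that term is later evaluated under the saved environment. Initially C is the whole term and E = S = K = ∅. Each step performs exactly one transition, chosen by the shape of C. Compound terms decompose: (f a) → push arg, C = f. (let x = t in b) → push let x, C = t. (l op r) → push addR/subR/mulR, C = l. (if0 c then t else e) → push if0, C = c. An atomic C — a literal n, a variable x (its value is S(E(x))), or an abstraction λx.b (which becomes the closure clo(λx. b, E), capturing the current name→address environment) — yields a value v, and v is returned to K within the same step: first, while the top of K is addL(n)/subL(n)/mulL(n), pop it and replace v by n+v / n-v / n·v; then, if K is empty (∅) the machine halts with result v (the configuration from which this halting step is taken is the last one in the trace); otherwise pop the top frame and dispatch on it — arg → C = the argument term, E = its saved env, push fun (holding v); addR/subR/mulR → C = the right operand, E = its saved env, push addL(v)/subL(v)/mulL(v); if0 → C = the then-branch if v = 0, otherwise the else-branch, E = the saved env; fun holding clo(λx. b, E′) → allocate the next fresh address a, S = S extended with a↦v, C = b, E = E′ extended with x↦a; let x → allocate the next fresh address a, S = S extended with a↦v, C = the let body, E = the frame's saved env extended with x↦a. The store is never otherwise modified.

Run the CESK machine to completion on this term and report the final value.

[0] <C=((λx. ((λw. ((λy. ((λp. -2) 7)) w)) 1)) (let x = ((if0 -3 then 5 else 2) + (let u = 0 in -1)) in 3)), E=∅, S=∅, K=∅>
[1] <C=(λx. ((λw. ((λy. ((λp. -2) 7)) w)) 1)), E=∅, S=∅, K=[arg]>
[2] <C=(let x = ((if0 -3 then 5 else 2) + (let u = 0 in -1)) in 3), E=∅, S=∅, K=[fun]>
[3] <C=((if0 -3 then 5 else 2) + (let u = 0 in -1)), E=∅, S=∅, K=[let x :: fun]>
[4] <C=(if0 -3 then 5 else 2), E=∅, S=∅, K=[addR :: let x :: fun]>
[5] <C=-3, E=∅, S=∅, K=[if0 :: addR :: let x :: fun]>
[6] <C=2, E=∅, S=∅, K=[addR :: let x :: fun]>
[7] <C=(let u = 0 in -1), E=∅, S=∅, K=[addL(2) :: let x :: fun]>
[8] <C=0, E=∅, S=∅, K=[let u :: addL(2) :: let x :: fun]>
[9] <C=-1, E={u↦0}, S={0↦0}, K=[addL(2) :: let x :: fun]>
[10] <C=3, E={x↦1}, S={0↦0, 1↦1}, K=[fun]>
[11] <C=((λw. ((λy. ((λp. -2) 7)) w)) 1), E={x↦2}, S={0↦0, 1↦1, 2↦3}, K=∅>
[12] <C=(λw. ((λy. ((λp. -2) 7)) w)), E={x↦2}, S={0↦0, 1↦1, 2↦3}, K=[arg]>
[13] <C=1, E={x↦2}, S={0↦0, 1↦1, 2↦3}, K=[fun]>
[14] <C=((λy. ((λp. -2) 7)) w), E={w↦3, x↦2}, S={0↦0, 1↦1, 2↦3, 3↦1}, K=∅>
[15] <C=(λy. ((λp. -2) 7)), E={w↦3, x↦2}, S={0↦0, 1↦1, 2↦3, 3↦1}, K=[arg]>
[16] <C=w, E={w↦3, x↦2}, S={0↦0, 1↦1, 2↦3, 3↦1}, K=[fun]>
[17] <C=((λp. -2) 7), E={y↦4, w↦3, x↦2}, S={0↦0, 1↦1, 2↦3, 3↦1, 4↦1}, K=∅>
[18] <C=(λp. -2), E={y↦4, w↦3, x↦2}, S={0↦0, 1↦1, 2↦3, 3↦1, 4↦1}, K=[arg]>
[19] <C=7, E={y↦4, w↦3, x↦2}, S={0↦0, 1↦1, 2↦3, 3↦1, 4↦1}, K=[fun]>
[20] <C=-2, E={p↦5, y↦4, w↦3, x↦2}, S={0↦0, 1↦1, 2↦3, 3↦1, 4↦1, 5↦7}, K=∅>
→ final value -2

Answer: -2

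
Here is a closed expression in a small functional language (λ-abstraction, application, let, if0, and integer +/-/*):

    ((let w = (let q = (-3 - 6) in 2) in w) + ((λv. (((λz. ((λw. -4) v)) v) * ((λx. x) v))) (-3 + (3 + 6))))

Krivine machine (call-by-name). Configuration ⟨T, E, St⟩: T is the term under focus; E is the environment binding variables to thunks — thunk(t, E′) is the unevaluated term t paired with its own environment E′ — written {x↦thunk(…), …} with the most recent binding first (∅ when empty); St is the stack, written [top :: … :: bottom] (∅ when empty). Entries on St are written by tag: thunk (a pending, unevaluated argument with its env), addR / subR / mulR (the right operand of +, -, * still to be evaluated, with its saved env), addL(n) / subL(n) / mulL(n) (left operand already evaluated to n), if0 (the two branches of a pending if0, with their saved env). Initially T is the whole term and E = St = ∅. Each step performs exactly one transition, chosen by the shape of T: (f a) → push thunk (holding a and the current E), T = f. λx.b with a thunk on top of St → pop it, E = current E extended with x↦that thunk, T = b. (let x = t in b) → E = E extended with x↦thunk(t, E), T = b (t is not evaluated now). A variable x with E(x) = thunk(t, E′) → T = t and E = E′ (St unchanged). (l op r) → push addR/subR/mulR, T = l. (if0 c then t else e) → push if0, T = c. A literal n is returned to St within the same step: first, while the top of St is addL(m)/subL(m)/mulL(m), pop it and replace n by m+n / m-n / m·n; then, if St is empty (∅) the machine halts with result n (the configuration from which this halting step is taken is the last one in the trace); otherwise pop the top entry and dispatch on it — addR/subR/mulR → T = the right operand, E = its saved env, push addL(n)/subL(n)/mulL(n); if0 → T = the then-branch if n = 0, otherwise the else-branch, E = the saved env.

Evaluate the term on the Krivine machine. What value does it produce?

Answer: -22

Machine steps:
step 0: ⟨T=((let w = (let q = (-3 - 6) in 2) in w) + ((λv. (((λz. ((λw. -4) v)) v) * ((λx. x) v))) (-3 + (3 + 6)))); E=∅; St=∅⟩
step 1: ⟨T=(let w = (let q = (-3 - 6) in 2) in w); E=∅; St=[addR]⟩
step 2: ⟨T=w; E={w↦thunk((let q = (-3 - 6) in 2), ∅)}; St=[addR]⟩
step 3: ⟨T=(let q = (-3 - 6) in 2); E=∅; St=[addR]⟩
step 4: ⟨T=2; E={q↦thunk((-3 - 6), ∅)}; St=[addR]⟩
step 5: ⟨T=((λv. (((λz. ((λw. -4) v)) v) * ((λx. x) v))) (-3 + (3 + 6))); E=∅; St=[addL(2)]⟩
step 6: ⟨T=(λv. (((λz. ((λw. -4) v)) v) * ((λx. x) v))); E=∅; St=[thunk :: addL(2)]⟩
step 7: ⟨T=(((λz. ((λw. -4) v)) v) * ((λx. x) v)); E={v↦thunk((-3 + (3 + 6)), ∅)}; St=[addL(2)]⟩
step 8: ⟨T=((λz. ((λw. -4) v)) v); E={v↦thunk((-3 + (3 + 6)), ∅)}; St=[mulR :: addL(2)]⟩
step 9: ⟨T=(λz. ((λw. -4) v)); E={v↦thunk((-3 + (3 + 6)), ∅)}; St=[thunk :: mulR :: addL(2)]⟩
step 10: ⟨T=((λw. -4) v); E={z↦thunk(v, {v↦thunk((-3 + (3 + 6)), ∅)}), v↦thunk((-3 + (3 + 6)), ∅)}; St=[mulR :: addL(2)]⟩
step 11: ⟨T=(λw. -4); E={z↦thunk(v, {v↦thunk((-3 + (3 + 6)), ∅)}), v↦thunk((-3 + (3 + 6)), ∅)}; St=[thunk :: mulR :: addL(2)]⟩
step 12: ⟨T=-4; E={w↦thunk(v, {z↦thunk(v, {v↦thunk((-3 + (3 + 6)), ∅)}), v↦thunk((-3 + (3 + 6)), ∅)}), z↦thunk(v, {v↦thunk((-3 + (3 + 6)), ∅)}), v↦thunk((-3 + (3 + 6)), ∅)}; St=[mulR :: addL(2)]⟩
step 13: ⟨T=((λx. x) v); E={v↦thunk((-3 + (3 + 6)), ∅)}; St=[mulL(-4) :: addL(2)]⟩
step 14: ⟨T=(λx. x); E={v↦thunk((-3 + (3 + 6)), ∅)}; St=[thunk :: mulL(-4) :: addL(2)]⟩
step 15: ⟨T=x; E={x↦thunk(v, {v↦thunk((-3 + (3 + 6)), ∅)}), v↦thunk((-3 + (3 + 6)), ∅)}; St=[mulL(-4) :: addL(2)]⟩
step 16: ⟨T=v; E={v↦thunk((-3 + (3 + 6)), ∅)}; St=[mulL(-4) :: addL(2)]⟩
step 17: ⟨T=(-3 + (3 + 6)); E=∅; St=[mulL(-4) :: addL(2)]⟩
step 18: ⟨T=-3; E=∅; St=[addR :: mulL(-4) :: addL(2)]⟩
step 19: ⟨T=(3 + 6); E=∅; St=[addL(-3) :: mulL(-4) :: addL(2)]⟩
step 20: ⟨T=3; E=∅; St=[addR :: addL(-3) :: mulL(-4) :: addL(2)]⟩
step 21: ⟨T=6; E=∅; St=[addL(3) :: addL(-3) :: mulL(-4) :: addL(2)]⟩
→ final value -22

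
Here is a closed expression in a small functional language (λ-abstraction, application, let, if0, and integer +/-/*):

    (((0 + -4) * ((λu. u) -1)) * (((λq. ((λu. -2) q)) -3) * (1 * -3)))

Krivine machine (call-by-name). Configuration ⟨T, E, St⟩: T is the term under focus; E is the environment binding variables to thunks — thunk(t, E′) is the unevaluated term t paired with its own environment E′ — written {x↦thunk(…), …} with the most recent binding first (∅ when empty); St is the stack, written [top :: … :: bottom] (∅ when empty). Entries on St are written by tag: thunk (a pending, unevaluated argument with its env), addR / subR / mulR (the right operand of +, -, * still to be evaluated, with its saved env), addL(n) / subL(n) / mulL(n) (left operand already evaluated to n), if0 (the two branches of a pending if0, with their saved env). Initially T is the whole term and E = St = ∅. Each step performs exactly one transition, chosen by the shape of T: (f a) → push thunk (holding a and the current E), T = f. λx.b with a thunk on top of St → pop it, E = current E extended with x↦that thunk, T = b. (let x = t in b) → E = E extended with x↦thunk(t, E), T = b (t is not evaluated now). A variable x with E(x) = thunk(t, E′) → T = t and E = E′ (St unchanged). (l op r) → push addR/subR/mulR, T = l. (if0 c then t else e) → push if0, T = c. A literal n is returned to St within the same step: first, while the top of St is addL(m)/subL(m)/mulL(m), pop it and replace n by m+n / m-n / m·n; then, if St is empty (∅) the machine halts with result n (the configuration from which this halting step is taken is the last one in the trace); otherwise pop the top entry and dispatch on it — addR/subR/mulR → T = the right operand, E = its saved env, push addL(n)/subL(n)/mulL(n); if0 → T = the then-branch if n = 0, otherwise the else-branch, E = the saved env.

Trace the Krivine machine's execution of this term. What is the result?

0. ⟨T=(((0 + -4) * ((λu. u) -1)) * (((λq. ((λu. -2) q)) -3) * (1 * -3))); E=∅; St=∅⟩
1. ⟨T=((0 + -4) * ((λu. u) -1)); E=∅; St=[mulR]⟩
2. ⟨T=(0 + -4); E=∅; St=[mulR :: mulR]⟩
3. ⟨T=0; E=∅; St=[addR :: mulR :: mulR]⟩
4. ⟨T=-4; E=∅; St=[addL(0) :: mulR :: mulR]⟩
5. ⟨T=((λu. u) -1); E=∅; St=[mulL(-4) :: mulR]⟩
6. ⟨T=(λu. u); E=∅; St=[thunk :: mulL(-4) :: mulR]⟩
7. ⟨T=u; E={u↦thunk(-1, ∅)}; St=[mulL(-4) :: mulR]⟩
8. ⟨T=-1; E=∅; St=[mulL(-4) :: mulR]⟩
9. ⟨T=(((λq. ((λu. -2) q)) -3) * (1 * -3)); E=∅; St=[mulL(4)]⟩
10. ⟨T=((λq. ((λu. -2) q)) -3); E=∅; St=[mulR :: mulL(4)]⟩
11. ⟨T=(λq. ((λu. -2) q)); E=∅; St=[thunk :: mulR :: mulL(4)]⟩
12. ⟨T=((λu. -2) q); E={q↦thunk(-3, ∅)}; St=[mulR :: mulL(4)]⟩
13. ⟨T=(λu. -2); E={q↦thunk(-3, ∅)}; St=[thunk :: mulR :: mulL(4)]⟩
14. ⟨T=-2; E={u↦thunk(q, {q↦thunk(-3, ∅)}), q↦thunk(-3, ∅)}; St=[mulR :: mulL(4)]⟩
15. ⟨T=(1 * -3); E=∅; St=[mulL(-2) :: mulL(4)]⟩
16. ⟨T=1; E=∅; St=[mulR :: mulL(-2) :: mulL(4)]⟩
17. ⟨T=-3; E=∅; St=[mulL(1) :: mulL(-2) :: mulL(4)]⟩
→ final value 24

Answer: 24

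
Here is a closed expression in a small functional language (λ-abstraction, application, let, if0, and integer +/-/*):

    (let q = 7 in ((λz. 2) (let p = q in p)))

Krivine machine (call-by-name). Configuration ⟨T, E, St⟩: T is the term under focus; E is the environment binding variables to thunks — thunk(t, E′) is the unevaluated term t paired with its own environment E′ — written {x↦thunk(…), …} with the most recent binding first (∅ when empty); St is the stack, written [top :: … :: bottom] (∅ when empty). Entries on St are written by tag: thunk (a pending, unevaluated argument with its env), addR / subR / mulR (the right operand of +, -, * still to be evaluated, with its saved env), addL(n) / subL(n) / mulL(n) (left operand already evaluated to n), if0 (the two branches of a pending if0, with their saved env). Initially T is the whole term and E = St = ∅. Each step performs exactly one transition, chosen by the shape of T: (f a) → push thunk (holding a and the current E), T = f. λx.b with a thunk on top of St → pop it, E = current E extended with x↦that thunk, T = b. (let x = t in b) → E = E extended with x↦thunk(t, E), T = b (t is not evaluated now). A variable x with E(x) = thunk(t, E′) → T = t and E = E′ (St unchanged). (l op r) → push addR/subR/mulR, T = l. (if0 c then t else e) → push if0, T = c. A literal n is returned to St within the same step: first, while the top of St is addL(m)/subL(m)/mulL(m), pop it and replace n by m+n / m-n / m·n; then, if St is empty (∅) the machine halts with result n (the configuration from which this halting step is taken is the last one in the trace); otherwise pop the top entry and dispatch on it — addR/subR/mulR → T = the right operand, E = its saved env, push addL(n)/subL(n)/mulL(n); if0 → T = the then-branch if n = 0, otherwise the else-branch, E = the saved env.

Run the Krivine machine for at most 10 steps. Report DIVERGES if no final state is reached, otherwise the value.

[0] [T=(let q = 7 in ((λz. 2) (let p = q in p))) | E=∅ | St=∅]
[1] [T=((λz. 2) (let p = q in p)) | E={q↦thunk(7, ∅)} | St=∅]
[2] [T=(λz. 2) | E={q↦thunk(7, ∅)} | St=[thunk]]
[3] [T=2 | E={z↦thunk((let p = q in p), {q↦thunk(7, ∅)}), q↦thunk(7, ∅)} | St=∅]
→ final value 2

Answer: 2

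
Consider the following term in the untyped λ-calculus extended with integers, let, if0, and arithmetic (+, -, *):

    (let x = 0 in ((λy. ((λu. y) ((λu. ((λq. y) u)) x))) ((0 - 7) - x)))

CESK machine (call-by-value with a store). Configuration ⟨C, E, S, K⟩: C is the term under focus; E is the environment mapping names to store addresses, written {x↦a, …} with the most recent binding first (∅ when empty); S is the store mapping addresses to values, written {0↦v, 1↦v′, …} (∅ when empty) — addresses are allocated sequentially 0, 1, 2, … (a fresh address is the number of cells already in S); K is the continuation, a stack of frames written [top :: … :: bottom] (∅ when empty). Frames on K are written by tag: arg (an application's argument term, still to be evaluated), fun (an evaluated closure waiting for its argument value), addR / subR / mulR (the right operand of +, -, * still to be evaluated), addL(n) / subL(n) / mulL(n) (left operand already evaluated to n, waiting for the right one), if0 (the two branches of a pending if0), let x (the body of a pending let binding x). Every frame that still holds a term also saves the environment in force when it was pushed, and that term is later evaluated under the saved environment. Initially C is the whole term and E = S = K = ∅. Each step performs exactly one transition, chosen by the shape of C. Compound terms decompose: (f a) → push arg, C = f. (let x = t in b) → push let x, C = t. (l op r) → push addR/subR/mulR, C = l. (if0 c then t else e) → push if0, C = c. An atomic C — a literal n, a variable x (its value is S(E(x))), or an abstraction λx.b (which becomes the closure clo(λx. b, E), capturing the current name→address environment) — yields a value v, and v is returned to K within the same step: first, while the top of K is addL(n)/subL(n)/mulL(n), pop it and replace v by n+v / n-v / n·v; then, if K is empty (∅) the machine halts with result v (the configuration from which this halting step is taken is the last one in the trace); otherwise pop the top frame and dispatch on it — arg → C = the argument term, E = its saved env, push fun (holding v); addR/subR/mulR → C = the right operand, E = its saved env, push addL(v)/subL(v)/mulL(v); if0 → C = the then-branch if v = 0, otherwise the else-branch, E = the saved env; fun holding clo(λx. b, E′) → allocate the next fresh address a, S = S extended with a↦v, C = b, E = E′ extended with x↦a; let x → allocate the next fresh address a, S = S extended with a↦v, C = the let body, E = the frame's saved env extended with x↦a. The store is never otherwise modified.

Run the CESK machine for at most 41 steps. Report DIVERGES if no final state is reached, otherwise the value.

t=0: [C=(let x = 0 in ((λy. ((λu. y) ((λu. ((λq. y) u)) x))) ((0 - 7) - x))) | E=∅ | S=∅ | K=∅]
t=1: [C=0 | E=∅ | S=∅ | K=[let x]]
t=2: [C=((λy. ((λu. y) ((λu. ((λq. y) u)) x))) ((0 - 7) - x)) | E={x↦0} | S={0↦0} | K=∅]
t=3: [C=(λy. ((λu. y) ((λu. ((λq. y) u)) x))) | E={x↦0} | S={0↦0} | K=[arg]]
t=4: [C=((0 - 7) - x) | E={x↦0} | S={0↦0} | K=[fun]]
t=5: [C=(0 - 7) | E={x↦0} | S={0↦0} | K=[subR :: fun]]
t=6: [C=0 | E={x↦0} | S={0↦0} | K=[subR :: subR :: fun]]
t=7: [C=7 | E={x↦0} | S={0↦0} | K=[subL(0) :: subR :: fun]]
t=8: [C=x | E={x↦0} | S={0↦0} | K=[subL(-7) :: fun]]
t=9: [C=((λu. y) ((λu. ((λq. y) u)) x)) | E={y↦1, x↦0} | S={0↦0, 1↦-7} | K=∅]
t=10: [C=(λu. y) | E={y↦1, x↦0} | S={0↦0, 1↦-7} | K=[arg]]
t=11: [C=((λu. ((λq. y) u)) x) | E={y↦1, x↦0} | S={0↦0, 1↦-7} | K=[fun]]
t=12: [C=(λu. ((λq. y) u)) | E={y↦1, x↦0} | S={0↦0, 1↦-7} | K=[arg :: fun]]
t=13: [C=x | E={y↦1, x↦0} | S={0↦0, 1↦-7} | K=[fun :: fun]]
t=14: [C=((λq. y) u) | E={u↦2, y↦1, x↦0} | S={0↦0, 1↦-7, 2↦0} | K=[fun]]
t=15: [C=(λq. y) | E={u↦2, y↦1, x↦0} | S={0↦0, 1↦-7, 2↦0} | K=[arg :: fun]]
t=16: [C=u | E={u↦2, y↦1, x↦0} | S={0↦0, 1↦-7, 2↦0} | K=[fun :: fun]]
t=17: [C=y | E={q↦3, u↦2, y↦1, x↦0} | S={0↦0, 1↦-7, 2↦0, 3↦0} | K=[fun]]
t=18: [C=y | E={u↦4, y↦1, x↦0} | S={0↦0, 1↦-7, 2↦0, 3↦0, 4↦-7} | K=∅]
→ final value -7

Answer: -7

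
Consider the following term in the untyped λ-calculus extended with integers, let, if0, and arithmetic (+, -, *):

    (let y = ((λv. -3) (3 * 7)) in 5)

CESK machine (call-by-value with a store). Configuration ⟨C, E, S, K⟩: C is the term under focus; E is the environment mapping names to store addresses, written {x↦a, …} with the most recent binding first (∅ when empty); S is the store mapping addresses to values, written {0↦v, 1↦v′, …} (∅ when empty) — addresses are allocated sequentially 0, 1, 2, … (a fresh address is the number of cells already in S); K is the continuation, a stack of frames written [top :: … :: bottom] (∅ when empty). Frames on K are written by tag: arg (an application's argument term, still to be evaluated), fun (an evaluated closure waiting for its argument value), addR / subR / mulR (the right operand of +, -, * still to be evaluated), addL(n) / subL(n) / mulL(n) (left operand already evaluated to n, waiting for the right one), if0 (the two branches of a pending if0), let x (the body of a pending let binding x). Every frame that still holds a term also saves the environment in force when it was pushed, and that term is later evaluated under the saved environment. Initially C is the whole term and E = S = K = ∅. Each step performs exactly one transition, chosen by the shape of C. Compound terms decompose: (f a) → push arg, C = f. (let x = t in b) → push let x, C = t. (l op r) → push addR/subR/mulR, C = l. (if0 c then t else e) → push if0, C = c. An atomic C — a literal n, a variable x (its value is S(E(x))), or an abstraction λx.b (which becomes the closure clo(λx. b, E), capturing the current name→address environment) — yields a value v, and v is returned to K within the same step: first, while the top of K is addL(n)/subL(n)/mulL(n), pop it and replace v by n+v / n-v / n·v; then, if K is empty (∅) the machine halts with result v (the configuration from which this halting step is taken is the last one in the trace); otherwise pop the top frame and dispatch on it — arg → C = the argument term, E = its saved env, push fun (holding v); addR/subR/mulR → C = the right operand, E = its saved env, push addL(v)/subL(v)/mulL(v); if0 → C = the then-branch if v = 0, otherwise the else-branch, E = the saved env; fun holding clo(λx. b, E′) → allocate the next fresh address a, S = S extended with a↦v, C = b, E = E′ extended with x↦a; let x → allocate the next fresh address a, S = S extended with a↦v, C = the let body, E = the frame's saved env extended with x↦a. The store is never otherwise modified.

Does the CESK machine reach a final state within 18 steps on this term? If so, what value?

Answer: 5

Derivation:
[0] ⟨C=(let y = ((λv. -3) (3 * 7)) in 5); E=∅; S=∅; K=∅⟩
[1] ⟨C=((λv. -3) (3 * 7)); E=∅; S=∅; K=[let y]⟩
[2] ⟨C=(λv. -3); E=∅; S=∅; K=[arg :: let y]⟩
[3] ⟨C=(3 * 7); E=∅; S=∅; K=[fun :: let y]⟩
[4] ⟨C=3; E=∅; S=∅; K=[mulR :: fun :: let y]⟩
[5] ⟨C=7; E=∅; S=∅; K=[mulL(3) :: fun :: let y]⟩
[6] ⟨C=-3; E={v↦0}; S={0↦21}; K=[let y]⟩
[7] ⟨C=5; E={y↦1}; S={0↦21, 1↦-3}; K=∅⟩
→ final value 5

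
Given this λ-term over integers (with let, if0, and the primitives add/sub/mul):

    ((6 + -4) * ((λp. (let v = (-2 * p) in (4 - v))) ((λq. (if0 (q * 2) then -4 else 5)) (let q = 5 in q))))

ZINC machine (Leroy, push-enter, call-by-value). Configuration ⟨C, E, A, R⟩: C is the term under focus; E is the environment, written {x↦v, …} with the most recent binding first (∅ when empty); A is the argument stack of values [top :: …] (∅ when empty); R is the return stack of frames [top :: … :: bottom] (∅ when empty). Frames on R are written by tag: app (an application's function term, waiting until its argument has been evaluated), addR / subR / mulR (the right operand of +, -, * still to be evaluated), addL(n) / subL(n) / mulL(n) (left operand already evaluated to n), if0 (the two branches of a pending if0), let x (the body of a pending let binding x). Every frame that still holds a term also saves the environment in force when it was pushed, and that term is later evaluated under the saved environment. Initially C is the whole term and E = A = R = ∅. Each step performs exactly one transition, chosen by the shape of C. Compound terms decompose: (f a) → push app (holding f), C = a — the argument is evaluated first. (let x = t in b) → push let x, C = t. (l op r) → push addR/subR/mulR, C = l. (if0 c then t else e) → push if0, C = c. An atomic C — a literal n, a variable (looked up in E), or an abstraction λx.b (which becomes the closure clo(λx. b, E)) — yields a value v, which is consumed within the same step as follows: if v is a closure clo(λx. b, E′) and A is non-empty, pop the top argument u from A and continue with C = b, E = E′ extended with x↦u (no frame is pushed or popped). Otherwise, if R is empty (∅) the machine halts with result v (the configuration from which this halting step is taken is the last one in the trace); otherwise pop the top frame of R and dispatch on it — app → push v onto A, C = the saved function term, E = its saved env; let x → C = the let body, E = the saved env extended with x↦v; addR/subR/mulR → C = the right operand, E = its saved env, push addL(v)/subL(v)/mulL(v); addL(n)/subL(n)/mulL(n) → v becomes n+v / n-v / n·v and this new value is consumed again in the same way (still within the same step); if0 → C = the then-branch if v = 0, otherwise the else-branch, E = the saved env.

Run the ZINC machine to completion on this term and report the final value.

t=0: [C=((6 + -4) * ((λp. (let v = (-2 * p) in (4 - v))) ((λq. (if0 (q * 2) then -4 else 5)) (let q = 5 in q)))) | E=∅ | A=∅ | R=∅]
t=1: [C=(6 + -4) | E=∅ | A=∅ | R=[mulR]]
t=2: [C=6 | E=∅ | A=∅ | R=[addR :: mulR]]
t=3: [C=-4 | E=∅ | A=∅ | R=[addL(6) :: mulR]]
t=4: [C=((λp. (let v = (-2 * p) in (4 - v))) ((λq. (if0 (q * 2) then -4 else 5)) (let q = 5 in q))) | E=∅ | A=∅ | R=[mulL(2)]]
t=5: [C=((λq. (if0 (q * 2) then -4 else 5)) (let q = 5 in q)) | E=∅ | A=∅ | R=[app :: mulL(2)]]
t=6: [C=(let q = 5 in q) | E=∅ | A=∅ | R=[app :: app :: mulL(2)]]
t=7: [C=5 | E=∅ | A=∅ | R=[let q :: app :: app :: mulL(2)]]
t=8: [C=q | E={q↦5} | A=∅ | R=[app :: app :: mulL(2)]]
t=9: [C=(λq. (if0 (q * 2) then -4 else 5)) | E=∅ | A=[5] | R=[app :: mulL(2)]]
t=10: [C=(if0 (q * 2) then -4 else 5) | E={q↦5} | A=∅ | R=[app :: mulL(2)]]
t=11: [C=(q * 2) | E={q↦5} | A=∅ | R=[if0 :: app :: mulL(2)]]
t=12: [C=q | E={q↦5} | A=∅ | R=[mulR :: if0 :: app :: mulL(2)]]
t=13: [C=2 | E={q↦5} | A=∅ | R=[mulL(5) :: if0 :: app :: mulL(2)]]
t=14: [C=5 | E={q↦5} | A=∅ | R=[app :: mulL(2)]]
t=15: [C=(λp. (let v = (-2 * p) in (4 - v))) | E=∅ | A=[5] | R=[mulL(2)]]
t=16: [C=(let v = (-2 * p) in (4 - v)) | E={p↦5} | A=∅ | R=[mulL(2)]]
t=17: [C=(-2 * p) | E={p↦5} | A=∅ | R=[let v :: mulL(2)]]
t=18: [C=-2 | E={p↦5} | A=∅ | R=[mulR :: let v :: mulL(2)]]
t=19: [C=p | E={p↦5} | A=∅ | R=[mulL(-2) :: let v :: mulL(2)]]
t=20: [C=(4 - v) | E={v↦-10, p↦5} | A=∅ | R=[mulL(2)]]
t=21: [C=4 | E={v↦-10, p↦5} | A=∅ | R=[subR :: mulL(2)]]
t=22: [C=v | E={v↦-10, p↦5} | A=∅ | R=[subL(4) :: mulL(2)]]
→ final value 28

Answer: 28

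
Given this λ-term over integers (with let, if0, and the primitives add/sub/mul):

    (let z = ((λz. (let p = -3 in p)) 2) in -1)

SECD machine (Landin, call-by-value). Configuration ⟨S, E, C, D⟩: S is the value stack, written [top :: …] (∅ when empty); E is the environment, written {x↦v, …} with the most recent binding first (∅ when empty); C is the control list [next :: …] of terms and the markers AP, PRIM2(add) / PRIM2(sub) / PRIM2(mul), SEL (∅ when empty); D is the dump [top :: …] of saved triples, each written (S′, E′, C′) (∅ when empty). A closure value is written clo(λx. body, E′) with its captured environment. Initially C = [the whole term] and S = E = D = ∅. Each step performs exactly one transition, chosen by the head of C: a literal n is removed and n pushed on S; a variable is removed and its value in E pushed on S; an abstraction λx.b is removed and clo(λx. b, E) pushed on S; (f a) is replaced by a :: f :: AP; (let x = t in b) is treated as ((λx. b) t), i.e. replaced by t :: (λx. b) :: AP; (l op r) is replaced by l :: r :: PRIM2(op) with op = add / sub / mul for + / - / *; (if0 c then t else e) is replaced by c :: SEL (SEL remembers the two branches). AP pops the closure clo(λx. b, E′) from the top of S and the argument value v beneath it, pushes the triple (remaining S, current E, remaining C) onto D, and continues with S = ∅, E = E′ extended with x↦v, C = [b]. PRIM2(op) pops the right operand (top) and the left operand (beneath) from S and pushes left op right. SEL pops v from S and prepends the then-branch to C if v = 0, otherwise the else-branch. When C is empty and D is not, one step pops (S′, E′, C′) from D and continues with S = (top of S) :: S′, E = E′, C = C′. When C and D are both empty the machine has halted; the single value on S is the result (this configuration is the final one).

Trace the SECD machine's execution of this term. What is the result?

0. ⟨S=∅; E=∅; C=[(let z = ((λz. (let p = -3 in p)) 2) in -1)]; D=∅⟩
1. ⟨S=∅; E=∅; C=[((λz. (let p = -3 in p)) 2) :: (λz. -1) :: AP]; D=∅⟩
2. ⟨S=∅; E=∅; C=[2 :: (λz. (let p = -3 in p)) :: AP :: (λz. -1) :: AP]; D=∅⟩
3. ⟨S=[2]; E=∅; C=[(λz. (let p = -3 in p)) :: AP :: (λz. -1) :: AP]; D=∅⟩
4. ⟨S=[clo(λz. (let p = -3 in p), ∅) :: 2]; E=∅; C=[AP :: (λz. -1) :: AP]; D=∅⟩
5. ⟨S=∅; E={z↦2}; C=[(let p = -3 in p)]; D=[(∅, ∅, [(λz. -1) :: AP])]⟩
6. ⟨S=∅; E={z↦2}; C=[-3 :: (λp. p) :: AP]; D=[(∅, ∅, [(λz. -1) :: AP])]⟩
7. ⟨S=[-3]; E={z↦2}; C=[(λp. p) :: AP]; D=[(∅, ∅, [(λz. -1) :: AP])]⟩
8. ⟨S=[clo(λp. p, {z↦2}) :: -3]; E={z↦2}; C=[AP]; D=[(∅, ∅, [(λz. -1) :: AP])]⟩
9. ⟨S=∅; E={p↦-3, z↦2}; C=[p]; D=[(∅, {z↦2}, ∅) :: (∅, ∅, [(λz. -1) :: AP])]⟩
10. ⟨S=[-3]; E={p↦-3, z↦2}; C=∅; D=[(∅, {z↦2}, ∅) :: (∅, ∅, [(λz. -1) :: AP])]⟩
11. ⟨S=[-3]; E={z↦2}; C=∅; D=[(∅, ∅, [(λz. -1) :: AP])]⟩
12. ⟨S=[-3]; E=∅; C=[(λz. -1) :: AP]; D=∅⟩
13. ⟨S=[clo(λz. -1, ∅) :: -3]; E=∅; C=[AP]; D=∅⟩
14. ⟨S=∅; E={z↦-3}; C=[-1]; D=[(∅, ∅, ∅)]⟩
15. ⟨S=[-1]; E={z↦-3}; C=∅; D=[(∅, ∅, ∅)]⟩
16. ⟨S=[-1]; E=∅; C=∅; D=∅⟩
→ final value -1

Answer: -1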